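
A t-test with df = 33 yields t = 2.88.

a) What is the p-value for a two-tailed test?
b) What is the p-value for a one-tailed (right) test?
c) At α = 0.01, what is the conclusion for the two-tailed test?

Answer: a) 0.0069, b) 0.0035, c) reject H₀

Derivation:
Using t-distribution with df = 33:
a) Two-tailed: p = 2×P(T > 2.88) = 0.0069
b) One-tailed: p = P(T > 2.88) = 0.0035
c) 0.0069 < 0.01, reject H₀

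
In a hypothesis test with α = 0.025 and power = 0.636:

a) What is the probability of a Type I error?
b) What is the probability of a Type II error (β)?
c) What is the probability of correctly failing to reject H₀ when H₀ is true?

Answer: a) 0.025, b) 0.364, c) 0.975

Derivation:
a) Type I error probability = α = 0.025
b) Power = P(reject H₀ | H₁ true) = 1 - β = 0.636, so Type II error probability = β = 1 - Power = 0.364
c) P(fail to reject H₀ | H₀ true) = 1 - α = 0.975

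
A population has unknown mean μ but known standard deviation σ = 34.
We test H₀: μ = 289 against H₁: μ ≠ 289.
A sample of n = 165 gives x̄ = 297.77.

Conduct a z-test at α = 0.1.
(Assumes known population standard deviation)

Standard error: SE = σ/√n = 34/√165 = 2.6469
z-statistic: z = (x̄ - μ₀)/SE = (297.77 - 289)/2.6469 = 3.3133
Critical value: ±1.645
p-value = 0.0009
Decision: reject H₀

Answer: z = 3.3133, reject H₀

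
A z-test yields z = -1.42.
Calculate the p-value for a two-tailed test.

For z = -1.42:
p = 2×P(Z > |-1.42|) = 2×(1 - Φ(1.42)) = 0.1556

Answer: p-value ≈ 0.1556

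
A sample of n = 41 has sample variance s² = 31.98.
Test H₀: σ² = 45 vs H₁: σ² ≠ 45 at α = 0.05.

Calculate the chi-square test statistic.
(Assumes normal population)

df = n - 1 = 40
χ² = (n-1)s²/σ₀² = 40×31.98/45 = 28.4267
Critical values: χ²_{0.975,40} = 24.433, χ²_{0.025,40} = 59.342
Rejection region: χ² < 24.433 or χ² > 59.342
Decision: fail to reject H₀

Answer: χ² = 28.4267, fail to reject H₀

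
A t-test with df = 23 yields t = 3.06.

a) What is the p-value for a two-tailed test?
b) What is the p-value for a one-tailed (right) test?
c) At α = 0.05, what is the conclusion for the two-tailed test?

Using t-distribution with df = 23:
a) Two-tailed: p = 2×P(T > 3.06) = 0.0055
b) One-tailed: p = P(T > 3.06) = 0.0028
c) 0.0055 < 0.05, reject H₀

Answer: a) 0.0055, b) 0.0028, c) reject H₀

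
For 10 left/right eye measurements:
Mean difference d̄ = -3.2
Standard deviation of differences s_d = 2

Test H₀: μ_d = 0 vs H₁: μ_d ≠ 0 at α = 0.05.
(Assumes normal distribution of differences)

Answer: t = -5.0593, reject H₀

Derivation:
df = n - 1 = 9
SE = s_d/√n = 2/√10 = 0.6325
t = d̄/SE = -3.2/0.6325 = -5.0593
Critical value: t_{0.025,9} = ±2.262
p-value ≈ 0.0007
Decision: reject H₀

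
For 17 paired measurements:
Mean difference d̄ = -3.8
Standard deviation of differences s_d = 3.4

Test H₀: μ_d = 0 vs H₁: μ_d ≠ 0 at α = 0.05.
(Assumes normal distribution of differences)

Answer: t = -4.6083, reject H₀

Derivation:
df = n - 1 = 16
SE = s_d/√n = 3.4/√17 = 0.8246
t = d̄/SE = -3.8/0.8246 = -4.6083
Critical value: t_{0.025,16} = ±2.120
p-value ≈ 0.0003
Decision: reject H₀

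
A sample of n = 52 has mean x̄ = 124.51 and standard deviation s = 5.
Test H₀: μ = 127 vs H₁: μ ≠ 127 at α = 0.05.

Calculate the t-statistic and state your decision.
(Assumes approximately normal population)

Answer: t = -3.5910, reject H₀

Derivation:
df = n - 1 = 51
SE = s/√n = 5/√52 = 0.6934
t = (x̄ - μ₀)/SE = (124.51 - 127)/0.6934 = -3.5910
Critical value: t_{0.025,51} = ±2.008
p-value ≈ 0.0007
Decision: reject H₀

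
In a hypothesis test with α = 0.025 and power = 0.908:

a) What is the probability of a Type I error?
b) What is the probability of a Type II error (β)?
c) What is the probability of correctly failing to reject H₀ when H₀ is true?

Answer: a) 0.025, b) 0.092, c) 0.975

Derivation:
a) Type I error probability = α = 0.025
b) Power = P(reject H₀ | H₁ true) = 1 - β = 0.908, so Type II error probability = β = 1 - Power = 0.092
c) P(fail to reject H₀ | H₀ true) = 1 - α = 0.975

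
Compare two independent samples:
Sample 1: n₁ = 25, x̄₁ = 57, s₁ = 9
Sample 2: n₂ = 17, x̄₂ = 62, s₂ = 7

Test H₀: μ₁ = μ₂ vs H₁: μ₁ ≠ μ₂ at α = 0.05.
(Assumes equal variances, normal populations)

Pooled variance: s²_p = [24×9² + 16×7²]/(40) = 68.2000
s_p = 8.2583
SE = s_p×√(1/n₁ + 1/n₂) = 8.2583×√(1/25 + 1/17) = 2.5961
t = (x̄₁ - x̄₂)/SE = (57 - 62)/2.5961 = -1.9260
df = 40, t-critical = ±2.021
Decision: fail to reject H₀

Answer: t = -1.9260, fail to reject H₀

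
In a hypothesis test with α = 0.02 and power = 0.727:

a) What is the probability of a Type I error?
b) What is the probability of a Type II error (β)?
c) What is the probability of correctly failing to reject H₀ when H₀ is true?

Answer: a) 0.02, b) 0.273, c) 0.98

Derivation:
a) Type I error probability = α = 0.02
b) Power = P(reject H₀ | H₁ true) = 1 - β = 0.727, so Type II error probability = β = 1 - Power = 0.273
c) P(fail to reject H₀ | H₀ true) = 1 - α = 0.98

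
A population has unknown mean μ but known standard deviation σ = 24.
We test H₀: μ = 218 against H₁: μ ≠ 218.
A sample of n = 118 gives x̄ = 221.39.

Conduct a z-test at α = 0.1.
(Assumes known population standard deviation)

Standard error: SE = σ/√n = 24/√118 = 2.2094
z-statistic: z = (x̄ - μ₀)/SE = (221.39 - 218)/2.2094 = 1.5344
Critical value: ±1.645
p-value = 0.1249
Decision: fail to reject H₀

Answer: z = 1.5344, fail to reject H₀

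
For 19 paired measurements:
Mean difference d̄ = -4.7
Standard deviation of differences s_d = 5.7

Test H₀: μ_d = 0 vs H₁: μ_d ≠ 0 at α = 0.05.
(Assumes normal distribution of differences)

Answer: t = -3.5941, reject H₀

Derivation:
df = n - 1 = 18
SE = s_d/√n = 5.7/√19 = 1.3077
t = d̄/SE = -4.7/1.3077 = -3.5941
Critical value: t_{0.025,18} = ±2.101
p-value ≈ 0.0021
Decision: reject H₀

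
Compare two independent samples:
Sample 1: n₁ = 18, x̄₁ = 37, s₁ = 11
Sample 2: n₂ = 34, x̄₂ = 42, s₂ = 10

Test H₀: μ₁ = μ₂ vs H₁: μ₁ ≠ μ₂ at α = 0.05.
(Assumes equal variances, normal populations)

Pooled variance: s²_p = [17×11² + 33×10²]/(50) = 107.1400
s_p = 10.3508
SE = s_p×√(1/n₁ + 1/n₂) = 10.3508×√(1/18 + 1/34) = 3.0172
t = (x̄₁ - x̄₂)/SE = (37 - 42)/3.0172 = -1.6572
df = 50, t-critical = ±2.009
Decision: fail to reject H₀

Answer: t = -1.6572, fail to reject H₀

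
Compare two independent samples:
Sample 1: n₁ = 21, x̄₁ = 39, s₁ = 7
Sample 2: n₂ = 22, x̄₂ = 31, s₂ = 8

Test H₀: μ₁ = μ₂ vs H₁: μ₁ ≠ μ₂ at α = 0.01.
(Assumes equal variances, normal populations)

Pooled variance: s²_p = [20×7² + 21×8²]/(41) = 56.6829
s_p = 7.5288
SE = s_p×√(1/n₁ + 1/n₂) = 7.5288×√(1/21 + 1/22) = 2.2969
t = (x̄₁ - x̄₂)/SE = (39 - 31)/2.2969 = 3.4830
df = 41, t-critical = ±2.701
Decision: reject H₀

Answer: t = 3.4830, reject H₀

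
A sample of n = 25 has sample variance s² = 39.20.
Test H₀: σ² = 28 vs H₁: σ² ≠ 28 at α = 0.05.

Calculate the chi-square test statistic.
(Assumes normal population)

Answer: χ² = 33.6000, fail to reject H₀

Derivation:
df = n - 1 = 24
χ² = (n-1)s²/σ₀² = 24×39.20/28 = 33.6000
Critical values: χ²_{0.975,24} = 12.401, χ²_{0.025,24} = 39.364
Rejection region: χ² < 12.401 or χ² > 39.364
Decision: fail to reject H₀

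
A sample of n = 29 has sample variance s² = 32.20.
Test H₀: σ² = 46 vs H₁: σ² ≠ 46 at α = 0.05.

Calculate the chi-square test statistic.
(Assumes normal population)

df = n - 1 = 28
χ² = (n-1)s²/σ₀² = 28×32.20/46 = 19.6000
Critical values: χ²_{0.975,28} = 15.308, χ²_{0.025,28} = 44.461
Rejection region: χ² < 15.308 or χ² > 44.461
Decision: fail to reject H₀

Answer: χ² = 19.6000, fail to reject H₀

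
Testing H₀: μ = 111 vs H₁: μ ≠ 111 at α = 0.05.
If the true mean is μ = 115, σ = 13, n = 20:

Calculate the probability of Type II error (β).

Answer: β ≈ 0.7200

Derivation:
SE = σ/√n = 13/√20 = 2.9069
Critical values: μ₀ ± z_0.025×SE = 111 ± 1.960×2.9069
Acceptance region: (105.3025, 116.6975)
Under H₁ (μ = 115): z_high = (116.6975 - 115)/2.9069 = 0.5840, z_low = (105.3025 - 115)/2.9069 = -3.3360
β = P(not reject | H₁) = Φ(0.5840) - Φ(-3.3360) ≈ 0.7200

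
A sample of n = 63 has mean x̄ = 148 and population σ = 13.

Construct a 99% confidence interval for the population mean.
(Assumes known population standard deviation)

Answer: (143.7810, 152.2190)

Derivation:
Confidence level: 99%, α = 0.01
z_0.005 = 2.576
SE = σ/√n = 13/√63 = 1.6378
Margin of error = 2.576 × 1.6378 = 4.2190
CI: x̄ ± margin = 148 ± 4.2190
CI: (143.7810, 152.2190)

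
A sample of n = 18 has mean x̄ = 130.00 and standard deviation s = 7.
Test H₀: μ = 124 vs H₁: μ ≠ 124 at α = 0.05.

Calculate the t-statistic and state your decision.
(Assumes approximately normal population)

Answer: t = 3.6366, reject H₀

Derivation:
df = n - 1 = 17
SE = s/√n = 7/√18 = 1.6499
t = (x̄ - μ₀)/SE = (130.00 - 124)/1.6499 = 3.6366
Critical value: t_{0.025,17} = ±2.110
p-value ≈ 0.0020
Decision: reject H₀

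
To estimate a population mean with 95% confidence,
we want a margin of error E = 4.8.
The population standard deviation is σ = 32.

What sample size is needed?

z_0.025 = 1.960
n = (z×σ/E)² = (1.960×32/4.8)²
n = 170.7378
Round up: n = 171

Answer: n = 171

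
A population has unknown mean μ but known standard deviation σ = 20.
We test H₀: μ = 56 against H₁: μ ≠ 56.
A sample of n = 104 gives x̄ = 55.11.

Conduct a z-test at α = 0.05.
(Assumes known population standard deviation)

Standard error: SE = σ/√n = 20/√104 = 1.9612
z-statistic: z = (x̄ - μ₀)/SE = (55.11 - 56)/1.9612 = -0.4538
Critical value: ±1.960
p-value = 0.6500
Decision: fail to reject H₀

Answer: z = -0.4538, fail to reject H₀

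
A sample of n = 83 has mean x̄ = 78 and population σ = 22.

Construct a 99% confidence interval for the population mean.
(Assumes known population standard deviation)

Answer: (71.7795, 84.2205)

Derivation:
Confidence level: 99%, α = 0.01
z_0.005 = 2.576
SE = σ/√n = 22/√83 = 2.4148
Margin of error = 2.576 × 2.4148 = 6.2205
CI: x̄ ± margin = 78 ± 6.2205
CI: (71.7795, 84.2205)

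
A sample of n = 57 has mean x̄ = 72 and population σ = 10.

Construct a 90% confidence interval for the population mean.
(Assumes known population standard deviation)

Confidence level: 90%, α = 0.1
z_0.05 = 1.645
SE = σ/√n = 10/√57 = 1.3245
Margin of error = 1.645 × 1.3245 = 2.1788
CI: x̄ ± margin = 72 ± 2.1788
CI: (69.8212, 74.1788)

Answer: (69.8212, 74.1788)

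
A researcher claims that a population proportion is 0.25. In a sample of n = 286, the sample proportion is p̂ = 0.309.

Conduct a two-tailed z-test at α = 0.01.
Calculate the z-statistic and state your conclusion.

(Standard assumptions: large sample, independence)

H₀: p = 0.25, H₁: p ≠ 0.25
Standard error: SE = √(p₀(1-p₀)/n) = √(0.25×0.75/286) = 0.025605
z-statistic: z = (p̂ - p₀)/SE = (0.309 - 0.25)/0.025605 = 2.3042
Critical value: z_0.005 = ±2.576
p-value = 0.0212
Decision: fail to reject H₀ at α = 0.01

Answer: z = 2.3042, fail to reject H₀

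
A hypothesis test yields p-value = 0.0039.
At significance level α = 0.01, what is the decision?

Compare p-value to α:
0.0039 < 0.01
Decision: reject H₀

Answer: reject H₀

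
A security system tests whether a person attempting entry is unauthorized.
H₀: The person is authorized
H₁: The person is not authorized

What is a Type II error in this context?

A Type I error (probability α) occurs when we reject a true H₀.
A Type II error (probability β) occurs when we fail to reject a false H₀.

Answer: Granting entry to an unauthorized person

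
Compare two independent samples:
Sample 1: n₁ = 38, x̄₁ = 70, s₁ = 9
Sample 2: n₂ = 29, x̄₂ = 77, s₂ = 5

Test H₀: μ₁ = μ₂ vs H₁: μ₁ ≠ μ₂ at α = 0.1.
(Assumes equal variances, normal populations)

Pooled variance: s²_p = [37×9² + 28×5²]/(65) = 56.8769
s_p = 7.5417
SE = s_p×√(1/n₁ + 1/n₂) = 7.5417×√(1/38 + 1/29) = 1.8596
t = (x̄₁ - x̄₂)/SE = (70 - 77)/1.8596 = -3.7643
df = 65, t-critical = ±1.669
Decision: reject H₀

Answer: t = -3.7643, reject H₀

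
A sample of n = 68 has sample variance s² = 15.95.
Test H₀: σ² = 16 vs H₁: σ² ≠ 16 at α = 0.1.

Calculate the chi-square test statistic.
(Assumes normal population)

Answer: χ² = 66.7906, fail to reject H₀

Derivation:
df = n - 1 = 67
χ² = (n-1)s²/σ₀² = 67×15.95/16 = 66.7906
Critical values: χ²_{0.95,67} = 49.162, χ²_{0.05,67} = 87.108
Rejection region: χ² < 49.162 or χ² > 87.108
Decision: fail to reject H₀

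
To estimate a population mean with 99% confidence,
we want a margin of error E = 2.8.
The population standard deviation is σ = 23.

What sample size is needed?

z_0.005 = 2.576
n = (z×σ/E)² = (2.576×23/2.8)²
n = 447.7456
Round up: n = 448

Answer: n = 448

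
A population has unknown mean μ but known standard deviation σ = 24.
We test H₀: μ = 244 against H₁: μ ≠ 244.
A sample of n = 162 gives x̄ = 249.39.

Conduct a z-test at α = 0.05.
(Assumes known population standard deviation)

Answer: z = 2.8585, reject H₀

Derivation:
Standard error: SE = σ/√n = 24/√162 = 1.8856
z-statistic: z = (x̄ - μ₀)/SE = (249.39 - 244)/1.8856 = 2.8585
Critical value: ±1.960
p-value = 0.0043
Decision: reject H₀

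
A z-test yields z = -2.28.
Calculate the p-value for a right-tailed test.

Answer: p-value ≈ 0.9887

Derivation:
For z = -2.28:
p = P(Z > -2.28) = 1 - Φ(-2.28) = 0.9887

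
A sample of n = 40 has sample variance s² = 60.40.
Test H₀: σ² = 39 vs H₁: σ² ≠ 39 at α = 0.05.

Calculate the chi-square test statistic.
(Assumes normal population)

df = n - 1 = 39
χ² = (n-1)s²/σ₀² = 39×60.40/39 = 60.4000
Critical values: χ²_{0.975,39} = 23.654, χ²_{0.025,39} = 58.120
Rejection region: χ² < 23.654 or χ² > 58.120
Decision: reject H₀

Answer: χ² = 60.4000, reject H₀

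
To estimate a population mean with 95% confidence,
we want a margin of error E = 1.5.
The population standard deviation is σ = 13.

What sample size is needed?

z_0.025 = 1.960
n = (z×σ/E)² = (1.960×13/1.5)²
n = 288.5468
Round up: n = 289

Answer: n = 289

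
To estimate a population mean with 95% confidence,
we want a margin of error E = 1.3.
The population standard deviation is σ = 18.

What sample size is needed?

z_0.025 = 1.960
n = (z×σ/E)² = (1.960×18/1.3)²
n = 736.4961
Round up: n = 737

Answer: n = 737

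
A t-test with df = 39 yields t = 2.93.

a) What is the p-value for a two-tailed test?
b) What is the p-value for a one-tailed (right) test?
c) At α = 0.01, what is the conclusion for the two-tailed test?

Using t-distribution with df = 39:
a) Two-tailed: p = 2×P(T > 2.93) = 0.0056
b) One-tailed: p = P(T > 2.93) = 0.0028
c) 0.0056 < 0.01, reject H₀

Answer: a) 0.0056, b) 0.0028, c) reject H₀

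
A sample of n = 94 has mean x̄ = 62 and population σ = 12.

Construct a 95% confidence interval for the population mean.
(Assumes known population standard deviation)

Answer: (59.5741, 64.4259)

Derivation:
Confidence level: 95%, α = 0.05
z_0.025 = 1.960
SE = σ/√n = 12/√94 = 1.2377
Margin of error = 1.960 × 1.2377 = 2.4259
CI: x̄ ± margin = 62 ± 2.4259
CI: (59.5741, 64.4259)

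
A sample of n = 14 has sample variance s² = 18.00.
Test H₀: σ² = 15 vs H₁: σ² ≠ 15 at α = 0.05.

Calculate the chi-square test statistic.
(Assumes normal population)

df = n - 1 = 13
χ² = (n-1)s²/σ₀² = 13×18.00/15 = 15.6000
Critical values: χ²_{0.975,13} = 5.009, χ²_{0.025,13} = 24.736
Rejection region: χ² < 5.009 or χ² > 24.736
Decision: fail to reject H₀

Answer: χ² = 15.6000, fail to reject H₀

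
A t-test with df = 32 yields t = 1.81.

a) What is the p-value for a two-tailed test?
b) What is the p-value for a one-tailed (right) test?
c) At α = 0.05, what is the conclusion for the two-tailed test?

Answer: a) 0.0797, b) 0.0398, c) fail to reject H₀

Derivation:
Using t-distribution with df = 32:
a) Two-tailed: p = 2×P(T > 1.81) = 0.0797
b) One-tailed: p = P(T > 1.81) = 0.0398
c) 0.0797 ≥ 0.05, fail to reject H₀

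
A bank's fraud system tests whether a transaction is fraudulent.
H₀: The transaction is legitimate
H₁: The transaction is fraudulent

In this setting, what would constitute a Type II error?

Answer: Allowing a fraudulent transaction to go through

Derivation:
Type I error (α): Rejecting H₀ when H₀ is true
Type II error (β): Failing to reject H₀ when H₁ is true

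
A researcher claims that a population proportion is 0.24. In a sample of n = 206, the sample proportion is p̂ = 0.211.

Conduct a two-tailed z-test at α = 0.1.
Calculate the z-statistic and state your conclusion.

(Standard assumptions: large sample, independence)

H₀: p = 0.24, H₁: p ≠ 0.24
Standard error: SE = √(p₀(1-p₀)/n) = √(0.24×0.76/206) = 0.029756
z-statistic: z = (p̂ - p₀)/SE = (0.211 - 0.24)/0.029756 = -0.9746
Critical value: z_0.05 = ±1.645
p-value = 0.3298
Decision: fail to reject H₀ at α = 0.1

Answer: z = -0.9746, fail to reject H₀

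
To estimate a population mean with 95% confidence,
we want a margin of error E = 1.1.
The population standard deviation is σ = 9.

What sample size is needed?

z_0.025 = 1.960
n = (z×σ/E)² = (1.960×9/1.1)²
n = 257.1650
Round up: n = 258

Answer: n = 258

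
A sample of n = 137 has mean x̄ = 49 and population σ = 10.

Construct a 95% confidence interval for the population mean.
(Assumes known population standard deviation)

Answer: (47.3254, 50.6746)

Derivation:
Confidence level: 95%, α = 0.05
z_0.025 = 1.960
SE = σ/√n = 10/√137 = 0.8544
Margin of error = 1.960 × 0.8544 = 1.6746
CI: x̄ ± margin = 49 ± 1.6746
CI: (47.3254, 50.6746)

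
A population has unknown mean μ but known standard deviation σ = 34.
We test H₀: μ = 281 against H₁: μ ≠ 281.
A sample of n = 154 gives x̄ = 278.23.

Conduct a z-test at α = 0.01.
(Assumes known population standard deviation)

Standard error: SE = σ/√n = 34/√154 = 2.7398
z-statistic: z = (x̄ - μ₀)/SE = (278.23 - 281)/2.7398 = -1.0110
Critical value: ±2.576
p-value = 0.3120
Decision: fail to reject H₀

Answer: z = -1.0110, fail to reject H₀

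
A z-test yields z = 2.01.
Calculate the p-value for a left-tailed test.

Answer: p-value ≈ 0.9778

Derivation:
For z = 2.01:
p = P(Z < 2.01) = Φ(2.01) = 0.9778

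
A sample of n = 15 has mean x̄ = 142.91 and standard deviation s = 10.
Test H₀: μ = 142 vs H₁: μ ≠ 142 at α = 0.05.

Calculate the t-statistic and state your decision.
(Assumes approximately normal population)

Answer: t = 0.3524, fail to reject H₀

Derivation:
df = n - 1 = 14
SE = s/√n = 10/√15 = 2.5820
t = (x̄ - μ₀)/SE = (142.91 - 142)/2.5820 = 0.3524
Critical value: t_{0.025,14} = ±2.145
p-value ≈ 0.7298
Decision: fail to reject H₀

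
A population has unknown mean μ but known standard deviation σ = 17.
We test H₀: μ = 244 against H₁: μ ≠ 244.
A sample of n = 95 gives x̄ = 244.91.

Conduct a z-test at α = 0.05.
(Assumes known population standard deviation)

Standard error: SE = σ/√n = 17/√95 = 1.7442
z-statistic: z = (x̄ - μ₀)/SE = (244.91 - 244)/1.7442 = 0.5217
Critical value: ±1.960
p-value = 0.6019
Decision: fail to reject H₀

Answer: z = 0.5217, fail to reject H₀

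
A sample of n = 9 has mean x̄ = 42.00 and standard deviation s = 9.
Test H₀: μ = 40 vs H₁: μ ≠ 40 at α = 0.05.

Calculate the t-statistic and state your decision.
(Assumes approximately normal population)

Answer: t = 0.6667, fail to reject H₀

Derivation:
df = n - 1 = 8
SE = s/√n = 9/√9 = 3.0000
t = (x̄ - μ₀)/SE = (42.00 - 40)/3.0000 = 0.6667
Critical value: t_{0.025,8} = ±2.306
p-value ≈ 0.5237
Decision: fail to reject H₀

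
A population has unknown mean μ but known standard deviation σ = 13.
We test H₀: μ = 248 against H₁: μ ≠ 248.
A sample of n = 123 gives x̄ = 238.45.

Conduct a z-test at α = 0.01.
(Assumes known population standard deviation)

Standard error: SE = σ/√n = 13/√123 = 1.1722
z-statistic: z = (x̄ - μ₀)/SE = (238.45 - 248)/1.1722 = -8.1471
Critical value: ±2.576
p-value < 0.0001
Decision: reject H₀

Answer: z = -8.1471, reject H₀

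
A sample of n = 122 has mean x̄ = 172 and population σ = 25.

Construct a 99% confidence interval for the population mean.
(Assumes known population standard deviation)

Answer: (166.1695, 177.8305)

Derivation:
Confidence level: 99%, α = 0.01
z_0.005 = 2.576
SE = σ/√n = 25/√122 = 2.2634
Margin of error = 2.576 × 2.2634 = 5.8305
CI: x̄ ± margin = 172 ± 5.8305
CI: (166.1695, 177.8305)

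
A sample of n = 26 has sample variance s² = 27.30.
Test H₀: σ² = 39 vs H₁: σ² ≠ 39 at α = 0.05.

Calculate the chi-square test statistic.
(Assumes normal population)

df = n - 1 = 25
χ² = (n-1)s²/σ₀² = 25×27.30/39 = 17.5000
Critical values: χ²_{0.975,25} = 13.120, χ²_{0.025,25} = 40.646
Rejection region: χ² < 13.120 or χ² > 40.646
Decision: fail to reject H₀

Answer: χ² = 17.5000, fail to reject H₀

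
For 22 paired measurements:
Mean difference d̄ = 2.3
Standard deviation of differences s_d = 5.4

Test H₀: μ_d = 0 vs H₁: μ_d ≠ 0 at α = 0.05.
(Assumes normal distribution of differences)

df = n - 1 = 21
SE = s_d/√n = 5.4/√22 = 1.1513
t = d̄/SE = 2.3/1.1513 = 1.9977
Critical value: t_{0.025,21} = ±2.080
p-value ≈ 0.0589
Decision: fail to reject H₀

Answer: t = 1.9977, fail to reject H₀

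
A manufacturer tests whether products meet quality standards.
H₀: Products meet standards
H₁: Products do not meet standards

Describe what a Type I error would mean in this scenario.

Answer: Rejecting good products that actually meet standards

Derivation:
Type I error (α): Rejecting H₀ when H₀ is true
Type II error (β): Failing to reject H₀ when H₁ is true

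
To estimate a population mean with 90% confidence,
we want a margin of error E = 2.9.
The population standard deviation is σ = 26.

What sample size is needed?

z_0.05 = 1.645
n = (z×σ/E)² = (1.645×26/2.9)²
n = 217.5116
Round up: n = 218

Answer: n = 218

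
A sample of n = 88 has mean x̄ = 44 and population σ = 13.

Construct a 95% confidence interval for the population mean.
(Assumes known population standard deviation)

Confidence level: 95%, α = 0.05
z_0.025 = 1.960
SE = σ/√n = 13/√88 = 1.3858
Margin of error = 1.960 × 1.3858 = 2.7162
CI: x̄ ± margin = 44 ± 2.7162
CI: (41.2838, 46.7162)

Answer: (41.2838, 46.7162)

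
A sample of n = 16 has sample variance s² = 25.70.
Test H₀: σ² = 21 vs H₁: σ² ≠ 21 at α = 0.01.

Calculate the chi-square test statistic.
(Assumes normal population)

df = n - 1 = 15
χ² = (n-1)s²/σ₀² = 15×25.70/21 = 18.3571
Critical values: χ²_{0.995,15} = 4.601, χ²_{0.005,15} = 32.801
Rejection region: χ² < 4.601 or χ² > 32.801
Decision: fail to reject H₀

Answer: χ² = 18.3571, fail to reject H₀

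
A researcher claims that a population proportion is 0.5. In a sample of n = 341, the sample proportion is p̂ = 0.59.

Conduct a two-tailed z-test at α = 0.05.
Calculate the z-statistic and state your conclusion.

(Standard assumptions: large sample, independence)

Answer: z = 3.3239, reject H₀

Derivation:
H₀: p = 0.5, H₁: p ≠ 0.5
Standard error: SE = √(p₀(1-p₀)/n) = √(0.5×0.5/341) = 0.027077
z-statistic: z = (p̂ - p₀)/SE = (0.59 - 0.5)/0.027077 = 3.3239
Critical value: z_0.025 = ±1.960
p-value = 0.0009
Decision: reject H₀ at α = 0.05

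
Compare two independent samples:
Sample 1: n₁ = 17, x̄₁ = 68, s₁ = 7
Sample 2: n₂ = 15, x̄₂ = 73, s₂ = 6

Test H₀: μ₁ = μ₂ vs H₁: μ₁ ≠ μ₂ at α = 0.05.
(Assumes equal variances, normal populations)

Pooled variance: s²_p = [16×7² + 14×6²]/(30) = 42.9333
s_p = 6.5524
SE = s_p×√(1/n₁ + 1/n₂) = 6.5524×√(1/17 + 1/15) = 2.3212
t = (x̄₁ - x̄₂)/SE = (68 - 73)/2.3212 = -2.1541
df = 30, t-critical = ±2.042
Decision: reject H₀

Answer: t = -2.1541, reject H₀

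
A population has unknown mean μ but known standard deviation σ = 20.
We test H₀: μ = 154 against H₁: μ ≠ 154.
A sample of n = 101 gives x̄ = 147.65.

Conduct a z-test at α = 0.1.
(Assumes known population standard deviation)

Standard error: SE = σ/√n = 20/√101 = 1.9901
z-statistic: z = (x̄ - μ₀)/SE = (147.65 - 154)/1.9901 = -3.1908
Critical value: ±1.645
p-value = 0.0014
Decision: reject H₀

Answer: z = -3.1908, reject H₀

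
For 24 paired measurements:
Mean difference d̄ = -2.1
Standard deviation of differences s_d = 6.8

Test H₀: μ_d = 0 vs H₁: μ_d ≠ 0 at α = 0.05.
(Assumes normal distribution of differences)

df = n - 1 = 23
SE = s_d/√n = 6.8/√24 = 1.3880
t = d̄/SE = -2.1/1.3880 = -1.5130
Critical value: t_{0.025,23} = ±2.069
p-value ≈ 0.1439
Decision: fail to reject H₀

Answer: t = -1.5130, fail to reject H₀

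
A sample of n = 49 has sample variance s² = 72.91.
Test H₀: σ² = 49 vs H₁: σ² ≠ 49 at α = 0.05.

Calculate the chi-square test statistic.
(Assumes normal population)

df = n - 1 = 48
χ² = (n-1)s²/σ₀² = 48×72.91/49 = 71.4220
Critical values: χ²_{0.975,48} = 30.755, χ²_{0.025,48} = 69.023
Rejection region: χ² < 30.755 or χ² > 69.023
Decision: reject H₀

Answer: χ² = 71.4220, reject H₀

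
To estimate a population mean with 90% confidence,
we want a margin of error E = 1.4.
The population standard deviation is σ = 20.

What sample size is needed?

Answer: n = 553

Derivation:
z_0.05 = 1.645
n = (z×σ/E)² = (1.645×20/1.4)²
n = 552.2500
Round up: n = 553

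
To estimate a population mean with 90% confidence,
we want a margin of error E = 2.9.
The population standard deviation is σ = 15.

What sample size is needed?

Answer: n = 73

Derivation:
z_0.05 = 1.645
n = (z×σ/E)² = (1.645×15/2.9)²
n = 72.3966
Round up: n = 73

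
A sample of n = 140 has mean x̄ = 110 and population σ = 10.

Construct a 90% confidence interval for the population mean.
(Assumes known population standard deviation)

Answer: (108.6096, 111.3904)

Derivation:
Confidence level: 90%, α = 0.1
z_0.05 = 1.645
SE = σ/√n = 10/√140 = 0.8452
Margin of error = 1.645 × 0.8452 = 1.3904
CI: x̄ ± margin = 110 ± 1.3904
CI: (108.6096, 111.3904)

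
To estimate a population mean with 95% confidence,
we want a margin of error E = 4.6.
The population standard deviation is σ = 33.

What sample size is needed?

Answer: n = 198

Derivation:
z_0.025 = 1.960
n = (z×σ/E)² = (1.960×33/4.6)²
n = 197.7081
Round up: n = 198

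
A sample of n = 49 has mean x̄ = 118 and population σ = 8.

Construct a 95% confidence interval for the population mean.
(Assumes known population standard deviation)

Answer: (115.7599, 120.2401)

Derivation:
Confidence level: 95%, α = 0.05
z_0.025 = 1.960
SE = σ/√n = 8/√49 = 1.1429
Margin of error = 1.960 × 1.1429 = 2.2401
CI: x̄ ± margin = 118 ± 2.2401
CI: (115.7599, 120.2401)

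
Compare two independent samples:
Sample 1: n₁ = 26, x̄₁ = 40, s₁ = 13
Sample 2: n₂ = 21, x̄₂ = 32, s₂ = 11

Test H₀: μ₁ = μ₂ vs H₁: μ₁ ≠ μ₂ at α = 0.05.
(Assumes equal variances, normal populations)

Answer: t = 2.2439, reject H₀

Derivation:
Pooled variance: s²_p = [25×13² + 20×11²]/(45) = 147.6667
s_p = 12.1518
SE = s_p×√(1/n₁ + 1/n₂) = 12.1518×√(1/26 + 1/21) = 3.5653
t = (x̄₁ - x̄₂)/SE = (40 - 32)/3.5653 = 2.2439
df = 45, t-critical = ±2.014
Decision: reject H₀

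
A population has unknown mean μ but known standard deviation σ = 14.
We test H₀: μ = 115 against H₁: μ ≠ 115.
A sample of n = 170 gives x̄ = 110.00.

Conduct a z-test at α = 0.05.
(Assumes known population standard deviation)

Standard error: SE = σ/√n = 14/√170 = 1.0738
z-statistic: z = (x̄ - μ₀)/SE = (110.00 - 115)/1.0738 = -4.6564
Critical value: ±1.960
p-value < 0.0001
Decision: reject H₀

Answer: z = -4.6564, reject H₀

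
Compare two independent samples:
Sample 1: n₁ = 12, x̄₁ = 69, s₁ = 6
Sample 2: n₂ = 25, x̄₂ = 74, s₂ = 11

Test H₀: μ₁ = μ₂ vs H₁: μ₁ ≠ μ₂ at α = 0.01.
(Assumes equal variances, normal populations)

Pooled variance: s²_p = [11×6² + 24×11²]/(35) = 94.2857
s_p = 9.7101
SE = s_p×√(1/n₁ + 1/n₂) = 9.7101×√(1/12 + 1/25) = 3.4101
t = (x̄₁ - x̄₂)/SE = (69 - 74)/3.4101 = -1.4662
df = 35, t-critical = ±2.724
Decision: fail to reject H₀

Answer: t = -1.4662, fail to reject H₀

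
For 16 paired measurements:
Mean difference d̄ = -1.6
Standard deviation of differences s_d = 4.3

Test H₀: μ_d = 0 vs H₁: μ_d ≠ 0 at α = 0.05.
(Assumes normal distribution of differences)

df = n - 1 = 15
SE = s_d/√n = 4.3/√16 = 1.0750
t = d̄/SE = -1.6/1.0750 = -1.4884
Critical value: t_{0.025,15} = ±2.131
p-value ≈ 0.1574
Decision: fail to reject H₀

Answer: t = -1.4884, fail to reject H₀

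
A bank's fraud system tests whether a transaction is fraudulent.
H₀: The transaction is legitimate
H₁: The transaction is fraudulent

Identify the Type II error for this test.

Answer: Allowing a fraudulent transaction to go through

Derivation:
A Type I error (probability α) occurs when we reject a true H₀.
A Type II error (probability β) occurs when we fail to reject a false H₀.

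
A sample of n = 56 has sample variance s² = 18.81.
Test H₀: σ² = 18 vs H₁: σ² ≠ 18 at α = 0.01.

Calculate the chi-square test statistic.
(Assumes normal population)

df = n - 1 = 55
χ² = (n-1)s²/σ₀² = 55×18.81/18 = 57.4750
Critical values: χ²_{0.995,55} = 31.735, χ²_{0.005,55} = 85.749
Rejection region: χ² < 31.735 or χ² > 85.749
Decision: fail to reject H₀

Answer: χ² = 57.4750, fail to reject H₀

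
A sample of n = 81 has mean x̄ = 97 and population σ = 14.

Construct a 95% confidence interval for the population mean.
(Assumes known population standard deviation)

Confidence level: 95%, α = 0.05
z_0.025 = 1.960
SE = σ/√n = 14/√81 = 1.5556
Margin of error = 1.960 × 1.5556 = 3.0490
CI: x̄ ± margin = 97 ± 3.0490
CI: (93.9510, 100.0490)

Answer: (93.9510, 100.0490)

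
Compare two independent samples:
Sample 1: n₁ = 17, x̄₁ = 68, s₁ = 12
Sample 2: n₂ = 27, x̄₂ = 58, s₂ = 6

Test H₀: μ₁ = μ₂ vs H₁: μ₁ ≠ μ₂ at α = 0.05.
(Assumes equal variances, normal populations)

Pooled variance: s²_p = [16×12² + 26×6²]/(42) = 77.1429
s_p = 8.7831
SE = s_p×√(1/n₁ + 1/n₂) = 8.7831×√(1/17 + 1/27) = 2.7194
t = (x̄₁ - x̄₂)/SE = (68 - 58)/2.7194 = 3.6773
df = 42, t-critical = ±2.018
Decision: reject H₀

Answer: t = 3.6773, reject H₀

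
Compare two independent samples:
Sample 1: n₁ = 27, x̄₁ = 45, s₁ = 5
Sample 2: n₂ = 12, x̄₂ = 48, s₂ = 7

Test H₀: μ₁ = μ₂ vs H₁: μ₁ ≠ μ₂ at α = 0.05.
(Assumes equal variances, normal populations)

Pooled variance: s²_p = [26×5² + 11×7²]/(37) = 32.1351
s_p = 5.6688
SE = s_p×√(1/n₁ + 1/n₂) = 5.6688×√(1/27 + 1/12) = 1.9668
t = (x̄₁ - x̄₂)/SE = (45 - 48)/1.9668 = -1.5253
df = 37, t-critical = ±2.026
Decision: fail to reject H₀

Answer: t = -1.5253, fail to reject H₀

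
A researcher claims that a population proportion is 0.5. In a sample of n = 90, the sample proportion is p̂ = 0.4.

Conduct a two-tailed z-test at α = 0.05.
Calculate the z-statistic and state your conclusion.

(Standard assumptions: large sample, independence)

Answer: z = -1.8974, fail to reject H₀

Derivation:
H₀: p = 0.5, H₁: p ≠ 0.5
Standard error: SE = √(p₀(1-p₀)/n) = √(0.5×0.5/90) = 0.052705
z-statistic: z = (p̂ - p₀)/SE = (0.4 - 0.5)/0.052705 = -1.8974
Critical value: z_0.025 = ±1.960
p-value = 0.0578
Decision: fail to reject H₀ at α = 0.05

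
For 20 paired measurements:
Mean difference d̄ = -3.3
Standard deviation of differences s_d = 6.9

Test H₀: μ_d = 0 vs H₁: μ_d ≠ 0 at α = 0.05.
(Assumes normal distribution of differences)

Answer: t = -2.1388, reject H₀

Derivation:
df = n - 1 = 19
SE = s_d/√n = 6.9/√20 = 1.5429
t = d̄/SE = -3.3/1.5429 = -2.1388
Critical value: t_{0.025,19} = ±2.093
p-value ≈ 0.0457
Decision: reject H₀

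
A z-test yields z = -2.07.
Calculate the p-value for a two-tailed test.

For z = -2.07:
p = 2×P(Z > |-2.07|) = 2×(1 - Φ(2.07)) = 0.0385

Answer: p-value ≈ 0.0385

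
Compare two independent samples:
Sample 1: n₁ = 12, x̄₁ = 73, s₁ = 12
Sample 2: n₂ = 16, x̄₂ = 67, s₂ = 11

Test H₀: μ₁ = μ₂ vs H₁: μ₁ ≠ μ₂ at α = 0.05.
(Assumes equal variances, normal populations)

Answer: t = 1.3741, fail to reject H₀

Derivation:
Pooled variance: s²_p = [11×12² + 15×11²]/(26) = 130.7308
s_p = 11.4338
SE = s_p×√(1/n₁ + 1/n₂) = 11.4338×√(1/12 + 1/16) = 4.3664
t = (x̄₁ - x̄₂)/SE = (73 - 67)/4.3664 = 1.3741
df = 26, t-critical = ±2.056
Decision: fail to reject H₀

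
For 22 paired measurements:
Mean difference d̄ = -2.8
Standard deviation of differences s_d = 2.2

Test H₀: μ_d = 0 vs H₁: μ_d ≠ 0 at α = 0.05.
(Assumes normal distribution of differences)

df = n - 1 = 21
SE = s_d/√n = 2.2/√22 = 0.4690
t = d̄/SE = -2.8/0.4690 = -5.9701
Critical value: t_{0.025,21} = ±2.080
p-value < 0.0001
Decision: reject H₀

Answer: t = -5.9701, reject H₀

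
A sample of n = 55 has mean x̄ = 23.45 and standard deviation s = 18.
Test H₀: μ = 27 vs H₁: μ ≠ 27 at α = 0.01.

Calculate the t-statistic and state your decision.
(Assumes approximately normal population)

Answer: t = -1.4627, fail to reject H₀

Derivation:
df = n - 1 = 54
SE = s/√n = 18/√55 = 2.4271
t = (x̄ - μ₀)/SE = (23.45 - 27)/2.4271 = -1.4627
Critical value: t_{0.005,54} = ±2.670
p-value ≈ 0.1493
Decision: fail to reject H₀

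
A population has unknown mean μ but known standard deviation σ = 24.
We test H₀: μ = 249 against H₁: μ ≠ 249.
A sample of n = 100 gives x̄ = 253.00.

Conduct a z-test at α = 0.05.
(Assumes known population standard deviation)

Answer: z = 1.6667, fail to reject H₀

Derivation:
Standard error: SE = σ/√n = 24/√100 = 2.4000
z-statistic: z = (x̄ - μ₀)/SE = (253.00 - 249)/2.4000 = 1.6667
Critical value: ±1.960
p-value = 0.0956
Decision: fail to reject H₀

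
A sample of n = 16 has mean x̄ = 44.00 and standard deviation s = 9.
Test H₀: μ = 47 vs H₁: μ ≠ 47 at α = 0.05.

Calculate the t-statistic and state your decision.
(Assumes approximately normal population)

Answer: t = -1.3333, fail to reject H₀

Derivation:
df = n - 1 = 15
SE = s/√n = 9/√16 = 2.2500
t = (x̄ - μ₀)/SE = (44.00 - 47)/2.2500 = -1.3333
Critical value: t_{0.025,15} = ±2.131
p-value ≈ 0.2023
Decision: fail to reject H₀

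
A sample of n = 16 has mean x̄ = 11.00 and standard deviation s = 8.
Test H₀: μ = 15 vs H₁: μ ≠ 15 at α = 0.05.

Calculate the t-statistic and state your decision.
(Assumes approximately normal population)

df = n - 1 = 15
SE = s/√n = 8/√16 = 2.0000
t = (x̄ - μ₀)/SE = (11.00 - 15)/2.0000 = -2.0000
Critical value: t_{0.025,15} = ±2.131
p-value ≈ 0.0639
Decision: fail to reject H₀

Answer: t = -2.0000, fail to reject H₀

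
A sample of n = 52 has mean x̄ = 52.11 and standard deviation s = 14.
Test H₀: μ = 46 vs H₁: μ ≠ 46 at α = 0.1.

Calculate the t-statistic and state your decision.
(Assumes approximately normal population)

Answer: t = 3.1471, reject H₀

Derivation:
df = n - 1 = 51
SE = s/√n = 14/√52 = 1.9415
t = (x̄ - μ₀)/SE = (52.11 - 46)/1.9415 = 3.1471
Critical value: t_{0.05,51} = ±1.675
p-value ≈ 0.0028
Decision: reject H₀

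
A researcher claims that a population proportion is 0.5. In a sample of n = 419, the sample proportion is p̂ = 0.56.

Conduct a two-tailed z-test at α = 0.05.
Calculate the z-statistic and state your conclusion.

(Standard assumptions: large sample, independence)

H₀: p = 0.5, H₁: p ≠ 0.5
Standard error: SE = √(p₀(1-p₀)/n) = √(0.5×0.5/419) = 0.024427
z-statistic: z = (p̂ - p₀)/SE = (0.56 - 0.5)/0.024427 = 2.4563
Critical value: z_0.025 = ±1.960
p-value = 0.0140
Decision: reject H₀ at α = 0.05

Answer: z = 2.4563, reject H₀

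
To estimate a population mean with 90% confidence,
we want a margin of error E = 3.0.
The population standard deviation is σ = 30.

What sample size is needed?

z_0.05 = 1.645
n = (z×σ/E)² = (1.645×30/3.0)²
n = 270.6025
Round up: n = 271

Answer: n = 271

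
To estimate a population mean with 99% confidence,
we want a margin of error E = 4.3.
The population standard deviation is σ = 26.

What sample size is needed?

z_0.005 = 2.576
n = (z×σ/E)² = (2.576×26/4.3)²
n = 242.6060
Round up: n = 243

Answer: n = 243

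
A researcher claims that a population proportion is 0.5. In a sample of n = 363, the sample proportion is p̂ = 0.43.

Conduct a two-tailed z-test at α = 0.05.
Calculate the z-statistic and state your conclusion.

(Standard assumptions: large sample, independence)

Answer: z = -2.6674, reject H₀

Derivation:
H₀: p = 0.5, H₁: p ≠ 0.5
Standard error: SE = √(p₀(1-p₀)/n) = √(0.5×0.5/363) = 0.026243
z-statistic: z = (p̂ - p₀)/SE = (0.43 - 0.5)/0.026243 = -2.6674
Critical value: z_0.025 = ±1.960
p-value = 0.0076
Decision: reject H₀ at α = 0.05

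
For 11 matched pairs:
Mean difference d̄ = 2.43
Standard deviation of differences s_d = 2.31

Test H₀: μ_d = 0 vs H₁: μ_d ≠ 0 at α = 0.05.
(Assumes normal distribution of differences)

Answer: t = 3.4889, reject H₀

Derivation:
df = n - 1 = 10
SE = s_d/√n = 2.31/√11 = 0.6965
t = d̄/SE = 2.43/0.6965 = 3.4889
Critical value: t_{0.025,10} = ±2.228
p-value ≈ 0.0058
Decision: reject H₀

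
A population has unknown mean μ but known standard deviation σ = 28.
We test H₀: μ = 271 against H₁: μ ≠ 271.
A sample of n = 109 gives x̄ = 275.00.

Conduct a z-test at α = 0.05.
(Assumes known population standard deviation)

Standard error: SE = σ/√n = 28/√109 = 2.6819
z-statistic: z = (x̄ - μ₀)/SE = (275.00 - 271)/2.6819 = 1.4915
Critical value: ±1.960
p-value = 0.1358
Decision: fail to reject H₀

Answer: z = 1.4915, fail to reject H₀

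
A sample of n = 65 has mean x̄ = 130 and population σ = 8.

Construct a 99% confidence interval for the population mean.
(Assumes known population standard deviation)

Answer: (127.4438, 132.5562)

Derivation:
Confidence level: 99%, α = 0.01
z_0.005 = 2.576
SE = σ/√n = 8/√65 = 0.9923
Margin of error = 2.576 × 0.9923 = 2.5562
CI: x̄ ± margin = 130 ± 2.5562
CI: (127.4438, 132.5562)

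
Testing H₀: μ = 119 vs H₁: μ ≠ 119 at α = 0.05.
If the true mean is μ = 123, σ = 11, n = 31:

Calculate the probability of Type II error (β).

SE = σ/√n = 11/√31 = 1.9757
Critical values: μ₀ ± z_0.025×SE = 119 ± 1.960×1.9757
Acceptance region: (115.1276, 122.8724)
Under H₁ (μ = 123): z_high = (122.8724 - 123)/1.9757 = -0.0646, z_low = (115.1276 - 123)/1.9757 = -3.9846
β = P(not reject | H₁) = Φ(-0.0646) - Φ(-3.9846) ≈ 0.4742

Answer: β ≈ 0.4742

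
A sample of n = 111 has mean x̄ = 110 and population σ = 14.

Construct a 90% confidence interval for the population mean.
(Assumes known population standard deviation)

Confidence level: 90%, α = 0.1
z_0.05 = 1.645
SE = σ/√n = 14/√111 = 1.3288
Margin of error = 1.645 × 1.3288 = 2.1859
CI: x̄ ± margin = 110 ± 2.1859
CI: (107.8141, 112.1859)

Answer: (107.8141, 112.1859)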